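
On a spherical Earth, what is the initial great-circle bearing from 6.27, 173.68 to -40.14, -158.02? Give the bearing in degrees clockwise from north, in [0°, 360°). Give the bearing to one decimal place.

153.1°

Δλ = -158.02 − 173.68 = -331.70°; wrapped into (−180°, 180°]: 28.30°.
θ = atan2( sin Δλ · cos φ₂ , cos φ₁ · sin φ₂ − sin φ₁ · cos φ₂ · cos Δλ )
  = atan2(0.36243, -0.71431) = 153.098° → normalised to [0°, 360°): 153.098°.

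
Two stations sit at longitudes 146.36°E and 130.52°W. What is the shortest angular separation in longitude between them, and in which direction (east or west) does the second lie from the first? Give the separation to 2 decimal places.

83.12° east

Raw difference: -130.52 − 146.36 = -276.88°.
Normalise into (−180°, 180°]: -276.88° + 360° = 83.12°.
Positive ⇒ the second point lies to the east; separation 83.12°.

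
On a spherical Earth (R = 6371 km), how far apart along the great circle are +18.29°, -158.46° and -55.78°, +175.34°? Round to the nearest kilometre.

8597 km

Δλ = 175.34 − -158.46 = 333.80°; wrapped into (−180°, 180°]: -26.20°.
Δφ = -55.78 − 18.29 = -74.07°.
a = sin²(Δφ/2) + cos φ₁ · cos φ₂ · sin²(Δλ/2) = 0.390199.
c = 2·atan2(√a, √(1−a)) = 1.34939 rad → d = 6371·c ≈ 8596.96 km.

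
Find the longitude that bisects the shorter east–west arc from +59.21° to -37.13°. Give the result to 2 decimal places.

+11.04°

Signed shortest Δλ from +59.21° to -37.13° is -96.34°.
Midpoint longitude = +59.21° + (-96.34°)/2 = +59.21° − 48.17° = +11.04°.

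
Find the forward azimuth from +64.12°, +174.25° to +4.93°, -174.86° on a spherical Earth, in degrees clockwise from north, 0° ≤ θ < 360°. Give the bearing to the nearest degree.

167°

Δλ = -174.86 − 174.25 = -349.11°; wrapped into (−180°, 180°]: 10.89°.
θ = atan2( sin Δλ · cos φ₂ , cos φ₁ · sin φ₂ − sin φ₁ · cos φ₂ · cos Δλ )
  = atan2(0.18823, -0.84273) = 167.410° → normalised to [0°, 360°): 167.410°.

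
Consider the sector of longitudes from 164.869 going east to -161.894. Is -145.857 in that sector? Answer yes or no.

No

Band width going east from +164.869° to -161.894°: ((-161.894 − 164.869) mod 360) = 33.237°.
Offset of -145.857° east of the west edge: ((-145.857 − 164.869) mod 360) = 49.274°.
49.274° > 33.237° ⇒ outside.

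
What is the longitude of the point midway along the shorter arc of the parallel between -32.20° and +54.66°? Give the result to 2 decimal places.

+11.23°

Signed shortest Δλ from -32.20° to +54.66° is +86.86°.
Midpoint longitude = -32.20° + (+86.86°)/2 = -32.20° + 43.43° = +11.23°.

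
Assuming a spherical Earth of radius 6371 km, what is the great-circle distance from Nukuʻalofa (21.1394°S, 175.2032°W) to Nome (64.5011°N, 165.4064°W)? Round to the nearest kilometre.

9560 km

Δλ = -165.4064 − -175.2032 = 9.7968°.
Δφ = 64.5011 − -21.1394 = 85.6405°.
a = sin²(Δφ/2) + cos φ₁ · cos φ₂ · sin²(Δλ/2) = 0.464921.
c = 2·atan2(√a, √(1−a)) = 1.50058 rad → d = 6371·c ≈ 9560.19 km.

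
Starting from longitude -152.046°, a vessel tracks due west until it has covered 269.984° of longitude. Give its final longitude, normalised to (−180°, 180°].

-62.030°

Start at -152.046°; shift −269.984° → -422.030°.
-422.030° lies outside (−180°, 180°]; add 360° → -62.030°.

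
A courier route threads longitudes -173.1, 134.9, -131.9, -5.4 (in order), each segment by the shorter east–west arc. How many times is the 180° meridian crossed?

Leg 1: -173.1° → +134.9°, shortest Δλ = -52.0° (west) — crosses 180°.
Leg 2: +134.9° → -131.9°, shortest Δλ = 93.2° (east) — crosses 180°.
Leg 3: -131.9° → -5.4°, shortest Δλ = 126.5° (east) — does not cross 180°.
Total crossings: 2.

2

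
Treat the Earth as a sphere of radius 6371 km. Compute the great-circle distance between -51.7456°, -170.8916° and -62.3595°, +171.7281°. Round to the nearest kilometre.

Δλ = 171.7281 − -170.8916 = 342.6197°; wrapped into (−180°, 180°]: -17.3803°.
Δφ = -62.3595 − -51.7456 = -10.6139°.
a = sin²(Δφ/2) + cos φ₁ · cos φ₂ · sin²(Δλ/2) = 0.015112.
c = 2·atan2(√a, √(1−a)) = 0.24648 rad → d = 6371·c ≈ 1570.35 km.

1570 km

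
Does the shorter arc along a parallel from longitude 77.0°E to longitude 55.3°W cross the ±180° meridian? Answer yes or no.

No

Signed shortest Δλ = ((-55.3 − 77.0 + 180) mod 360) − 180 = -132.3°.
Going west by 132.3° from +77.0° reaches -55.3° without touching 180°.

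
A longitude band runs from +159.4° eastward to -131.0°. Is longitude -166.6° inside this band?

Yes

Band width going east from +159.4° to -131.0°: ((-131.0 − 159.4) mod 360) = 69.6°.
Offset of -166.6° east of the west edge: ((-166.6 − 159.4) mod 360) = 34.0°.
34.0° ≤ 69.6° ⇒ inside.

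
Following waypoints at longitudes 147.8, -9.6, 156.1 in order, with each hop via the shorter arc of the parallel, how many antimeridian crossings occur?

Leg 1: +147.8° → -9.6°, shortest Δλ = -157.4° (west) — does not cross 180°.
Leg 2: -9.6° → +156.1°, shortest Δλ = 165.7° (east) — does not cross 180°.
Total crossings: 0.

0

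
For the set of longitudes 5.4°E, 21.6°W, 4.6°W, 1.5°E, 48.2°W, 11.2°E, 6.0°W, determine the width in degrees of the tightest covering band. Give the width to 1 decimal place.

Sort the longitudes: -48.2°, -21.6°, -6.0°, -4.6°, +1.5°, +5.4°, +11.2°.
Eastward gaps between consecutive values (wrapping around): 26.6°, 15.6°, 1.4°, 6.1°, 3.9°, 5.8°, 300.6°.
Largest gap = 300.6° ⇒ minimal covering band is its complement: 360° − 300.6° = 59.4°.
Band runs from -48.2° eastward to +11.2°.

59.4°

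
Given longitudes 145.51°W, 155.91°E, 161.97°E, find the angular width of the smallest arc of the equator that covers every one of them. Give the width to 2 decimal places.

58.58°

Sort the longitudes: -145.51°, +155.91°, +161.97°.
Eastward gaps between consecutive values (wrapping around): 301.42°, 6.06°, 52.52°.
Largest gap = 301.42° ⇒ minimal covering band is its complement: 360° − 301.42° = 58.58°.
Band runs from +155.91° eastward to -145.51°, crossing the antimeridian.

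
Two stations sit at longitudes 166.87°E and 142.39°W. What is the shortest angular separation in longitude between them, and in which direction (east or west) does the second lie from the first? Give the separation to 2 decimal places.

Raw difference: -142.39 − 166.87 = -309.26°.
Normalise into (−180°, 180°]: -309.26° + 360° = 50.74°.
Positive ⇒ the second point lies to the east; separation 50.74°.

50.74° east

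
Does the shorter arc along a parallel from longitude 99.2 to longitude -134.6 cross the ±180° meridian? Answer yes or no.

Yes

Naïve |-134.6 − 99.2| = 233.8° > 180°, so the shorter arc goes the other way round — across 180°.
Signed shortest Δλ = ((-134.6 − 99.2 + 180) mod 360) − 180 = 126.2°.
Going east by 126.2° from +99.2° passes through 180° before reaching -134.6°.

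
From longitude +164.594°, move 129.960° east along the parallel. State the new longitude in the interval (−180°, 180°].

-65.446°

Start at +164.594°; shift +129.960° → +294.554°.
+294.554° lies outside (−180°, 180°]; subtract 360° → -65.446°.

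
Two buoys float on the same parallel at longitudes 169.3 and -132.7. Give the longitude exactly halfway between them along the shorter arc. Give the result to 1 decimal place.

-161.7°

Signed shortest Δλ from +169.3° to -132.7° is +58.0°.
Midpoint longitude = +169.3° + (+58.0°)/2 = +169.3° + 29.0° = +198.3°.
Normalise into (−180°, 180°]: -161.7°.
(The naïve average (+169.3 + -132.7)/2 = 18.3° is on the wrong side of the globe.)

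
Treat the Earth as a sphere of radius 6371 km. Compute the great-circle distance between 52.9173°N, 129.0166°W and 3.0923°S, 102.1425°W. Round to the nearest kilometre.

Δλ = -102.1425 − -129.0166 = 26.8741°.
Δφ = -3.0923 − 52.9173 = -56.0096°.
a = sin²(Δφ/2) + cos φ₁ · cos φ₂ · sin²(Δλ/2) = 0.252985.
c = 2·atan2(√a, √(1−a)) = 1.05408 rad → d = 6371·c ≈ 6715.53 km.

6716 km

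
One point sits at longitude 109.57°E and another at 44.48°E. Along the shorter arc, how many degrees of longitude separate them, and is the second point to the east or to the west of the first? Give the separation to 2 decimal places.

65.09° west

Raw difference: 44.48 − 109.57 = -65.09°.
Normalise into (−180°, 180°]: -65.09° stays -65.09°.
Negative ⇒ the second point lies to the west; separation 65.09°.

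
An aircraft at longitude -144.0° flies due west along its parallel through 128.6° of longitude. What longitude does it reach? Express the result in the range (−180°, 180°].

+87.4°

Start at -144.0°; shift −128.6° → -272.6°.
-272.6° lies outside (−180°, 180°]; add 360° → +87.4°.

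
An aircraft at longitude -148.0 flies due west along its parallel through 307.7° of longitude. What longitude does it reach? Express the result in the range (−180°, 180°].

Start at -148.0°; shift −307.7° → -455.7°.
-455.7° lies outside (−180°, 180°]; add 360° → -95.7°.

-95.7°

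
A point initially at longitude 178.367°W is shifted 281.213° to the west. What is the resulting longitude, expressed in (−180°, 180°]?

99.580°W

Start at -178.367°; shift −281.213° → -459.580°.
-459.580° lies outside (−180°, 180°]; add 360° → -99.580°.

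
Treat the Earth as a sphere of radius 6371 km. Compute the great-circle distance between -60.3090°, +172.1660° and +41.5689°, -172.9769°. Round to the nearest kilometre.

Δλ = -172.9769 − 172.1660 = -345.1429°; wrapped into (−180°, 180°]: 14.8571°.
Δφ = 41.5689 − -60.3090 = 101.8779°.
a = sin²(Δφ/2) + cos φ₁ · cos φ₂ · sin²(Δλ/2) = 0.609108.
c = 2·atan2(√a, √(1−a)) = 1.79078 rad → d = 6371·c ≈ 11409.07 km.

11409 km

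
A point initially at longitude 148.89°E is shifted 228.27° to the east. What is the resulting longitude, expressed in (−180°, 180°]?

17.16°E

Start at +148.89°; shift +228.27° → +377.16°.
+377.16° lies outside (−180°, 180°]; subtract 360° → +17.16°.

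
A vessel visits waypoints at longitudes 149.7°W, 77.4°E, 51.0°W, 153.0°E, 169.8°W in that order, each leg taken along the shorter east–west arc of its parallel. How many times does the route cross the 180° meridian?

3

Leg 1: -149.7° → +77.4°, shortest Δλ = -132.9° (west) — crosses 180°.
Leg 2: +77.4° → -51.0°, shortest Δλ = -128.4° (west) — does not cross 180°.
Leg 3: -51.0° → +153.0°, shortest Δλ = -156.0° (west) — crosses 180°.
Leg 4: +153.0° → -169.8°, shortest Δλ = 37.2° (east) — crosses 180°.
Total crossings: 3.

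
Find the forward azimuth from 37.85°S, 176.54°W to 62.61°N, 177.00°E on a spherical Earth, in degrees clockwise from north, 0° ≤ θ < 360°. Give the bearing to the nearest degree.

Δλ = 177.00 − -176.54 = 353.54°; wrapped into (−180°, 180°]: -6.46°.
θ = atan2( sin Δλ · cos φ₂ , cos φ₁ · sin φ₂ − sin φ₁ · cos φ₂ · cos Δλ )
  = atan2(-0.05176, 0.98159) = -3.018° → normalised to [0°, 360°): 356.982°.

357°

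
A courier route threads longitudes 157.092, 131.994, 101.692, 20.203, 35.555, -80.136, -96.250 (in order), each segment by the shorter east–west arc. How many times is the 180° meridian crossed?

Leg 1: +157.092° → +131.994°, shortest Δλ = -25.098° (west) — does not cross 180°.
Leg 2: +131.994° → +101.692°, shortest Δλ = -30.302° (west) — does not cross 180°.
Leg 3: +101.692° → +20.203°, shortest Δλ = -81.489° (west) — does not cross 180°.
Leg 4: +20.203° → +35.555°, shortest Δλ = 15.352° (east) — does not cross 180°.
Leg 5: +35.555° → -80.136°, shortest Δλ = -115.691° (west) — does not cross 180°.
Leg 6: -80.136° → -96.250°, shortest Δλ = -16.114° (west) — does not cross 180°.
Total crossings: 0.

0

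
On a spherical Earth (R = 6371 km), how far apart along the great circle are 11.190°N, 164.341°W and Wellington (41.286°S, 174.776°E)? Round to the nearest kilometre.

Δλ = 174.776 − -164.341 = 339.117°; wrapped into (−180°, 180°]: -20.883°.
Δφ = -41.286 − 11.190 = -52.476°.
a = sin²(Δφ/2) + cos φ₁ · cos φ₂ · sin²(Δλ/2) = 0.219664.
c = 2·atan2(√a, √(1−a)) = 0.97560 rad → d = 6371·c ≈ 6215.55 km.

6216 km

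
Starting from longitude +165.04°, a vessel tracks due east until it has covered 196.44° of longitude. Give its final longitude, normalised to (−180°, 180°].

+1.48°

Start at +165.04°; shift +196.44° → +361.48°.
+361.48° lies outside (−180°, 180°]; subtract 360° → +1.48°.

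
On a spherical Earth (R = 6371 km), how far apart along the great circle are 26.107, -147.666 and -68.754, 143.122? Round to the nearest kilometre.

11913 km

Δλ = 143.122 − -147.666 = 290.788°; wrapped into (−180°, 180°]: -69.212°.
Δφ = -68.754 − 26.107 = -94.861°.
a = sin²(Δφ/2) + cos φ₁ · cos φ₂ · sin²(Δλ/2) = 0.647326.
c = 2·atan2(√a, √(1−a)) = 1.86989 rad → d = 6371·c ≈ 11913.05 km.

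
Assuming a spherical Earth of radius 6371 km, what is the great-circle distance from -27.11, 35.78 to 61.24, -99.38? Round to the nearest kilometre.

14976 km

Δλ = -99.38 − 35.78 = -135.16°.
Δφ = 61.24 − -27.11 = 88.35°.
a = sin²(Δφ/2) + cos φ₁ · cos φ₂ · sin²(Δλ/2) = 0.851585.
c = 2·atan2(√a, √(1−a)) = 2.35064 rad → d = 6371·c ≈ 14975.95 km.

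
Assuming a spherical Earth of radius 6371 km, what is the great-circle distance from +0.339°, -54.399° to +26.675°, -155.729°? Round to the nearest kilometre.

Δλ = -155.729 − -54.399 = -101.330°.
Δφ = 26.675 − 0.339 = 26.336°.
a = sin²(Δφ/2) + cos φ₁ · cos φ₂ · sin²(Δλ/2) = 0.586445.
c = 2·atan2(√a, √(1−a)) = 1.74456 rad → d = 6371·c ≈ 11114.59 km.

11115 km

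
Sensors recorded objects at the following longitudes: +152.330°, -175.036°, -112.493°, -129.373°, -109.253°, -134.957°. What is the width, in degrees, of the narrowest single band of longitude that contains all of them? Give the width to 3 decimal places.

98.417°

Sort the longitudes: -175.036°, -134.957°, -129.373°, -112.493°, -109.253°, +152.330°.
Eastward gaps between consecutive values (wrapping around): 40.079°, 5.584°, 16.880°, 3.240°, 261.583°, 32.634°.
Largest gap = 261.583° ⇒ minimal covering band is its complement: 360° − 261.583° = 98.417°.
Band runs from +152.330° eastward to -109.253°, crossing the antimeridian.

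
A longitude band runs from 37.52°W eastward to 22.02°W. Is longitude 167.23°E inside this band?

No

Band width going east from -37.52° to -22.02°: ((-22.02 − -37.52) mod 360) = 15.50°.
Offset of +167.23° east of the west edge: ((167.23 − -37.52) mod 360) = 204.75°.
204.75° > 15.50° ⇒ outside.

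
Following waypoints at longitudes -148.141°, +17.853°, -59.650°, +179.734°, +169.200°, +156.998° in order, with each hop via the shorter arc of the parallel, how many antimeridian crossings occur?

1

Leg 1: -148.141° → +17.853°, shortest Δλ = 165.994° (east) — does not cross 180°.
Leg 2: +17.853° → -59.650°, shortest Δλ = -77.503° (west) — does not cross 180°.
Leg 3: -59.650° → +179.734°, shortest Δλ = -120.616° (west) — crosses 180°.
Leg 4: +179.734° → +169.200°, shortest Δλ = -10.534° (west) — does not cross 180°.
Leg 5: +169.200° → +156.998°, shortest Δλ = -12.202° (west) — does not cross 180°.
Total crossings: 1.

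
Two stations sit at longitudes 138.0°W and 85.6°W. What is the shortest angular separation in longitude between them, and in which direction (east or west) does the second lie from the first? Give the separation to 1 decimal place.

Raw difference: -85.6 − -138.0 = 52.4°.
Normalise into (−180°, 180°]: 52.4° stays 52.4°.
Positive ⇒ the second point lies to the east; separation 52.4°.

52.4° east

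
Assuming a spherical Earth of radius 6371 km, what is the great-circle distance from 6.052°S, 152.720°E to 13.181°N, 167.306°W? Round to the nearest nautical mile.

2649 nmi

Δλ = -167.306 − 152.720 = -320.026°; wrapped into (−180°, 180°]: 39.974°.
Δφ = 13.181 − -6.052 = 19.233°.
a = sin²(Δφ/2) + cos φ₁ · cos φ₂ · sin²(Δλ/2) = 0.141027.
c = 2·atan2(√a, √(1−a)) = 0.76995 rad → d = 6371·c ≈ 4905.34 km ≈ 2648.67 nmi.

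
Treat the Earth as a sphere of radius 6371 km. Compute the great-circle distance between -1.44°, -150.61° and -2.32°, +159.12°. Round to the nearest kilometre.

5587 km

Δλ = 159.12 − -150.61 = 309.73°; wrapped into (−180°, 180°]: -50.27°.
Δφ = -2.32 − -1.44 = -0.88°.
a = sin²(Δφ/2) + cos φ₁ · cos φ₂ · sin²(Δλ/2) = 0.180269.
c = 2·atan2(√a, √(1−a)) = 0.87700 rad → d = 6371·c ≈ 5587.35 km.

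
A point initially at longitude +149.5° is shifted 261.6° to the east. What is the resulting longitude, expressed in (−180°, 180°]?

+51.1°

Start at +149.5°; shift +261.6° → +411.1°.
+411.1° lies outside (−180°, 180°]; subtract 360° → +51.1°.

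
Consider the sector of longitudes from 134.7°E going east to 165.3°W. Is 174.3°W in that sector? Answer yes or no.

Band width going east from +134.7° to -165.3°: ((-165.3 − 134.7) mod 360) = 60.0°.
Offset of -174.3° east of the west edge: ((-174.3 − 134.7) mod 360) = 51.0°.
51.0° ≤ 60.0° ⇒ inside.

Yes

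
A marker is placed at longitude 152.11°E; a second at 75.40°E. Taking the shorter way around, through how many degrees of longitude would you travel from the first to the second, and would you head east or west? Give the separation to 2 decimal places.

Raw difference: 75.40 − 152.11 = -76.71°.
Normalise into (−180°, 180°]: -76.71° stays -76.71°.
Negative ⇒ the second point lies to the west; separation 76.71°.

76.71° west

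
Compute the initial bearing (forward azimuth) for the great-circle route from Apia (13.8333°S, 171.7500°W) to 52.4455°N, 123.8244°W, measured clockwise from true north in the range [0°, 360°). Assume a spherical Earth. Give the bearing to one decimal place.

27.5°

Δλ = -123.8244 − -171.7500 = 47.9256°.
θ = atan2( sin Δλ · cos φ₂ , cos φ₁ · sin φ₂ − sin φ₁ · cos φ₂ · cos Δλ )
  = atan2(0.45243, 0.86744) = 27.545° → normalised to [0°, 360°): 27.545°.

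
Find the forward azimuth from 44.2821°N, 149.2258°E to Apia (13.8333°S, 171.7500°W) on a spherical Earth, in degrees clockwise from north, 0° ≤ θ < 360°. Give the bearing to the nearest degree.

Δλ = -171.7500 − 149.2258 = -320.9758°; wrapped into (−180°, 180°]: 39.0242°.
θ = atan2( sin Δλ · cos φ₂ , cos φ₁ · sin φ₂ − sin φ₁ · cos φ₂ · cos Δλ )
  = atan2(0.61139, -0.69785) = 138.778° → normalised to [0°, 360°): 138.778°.

139°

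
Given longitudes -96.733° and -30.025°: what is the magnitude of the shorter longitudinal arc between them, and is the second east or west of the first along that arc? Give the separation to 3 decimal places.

66.708° east

Raw difference: -30.025 − -96.733 = 66.708°.
Normalise into (−180°, 180°]: 66.708° stays 66.708°.
Positive ⇒ the second point lies to the east; separation 66.708°.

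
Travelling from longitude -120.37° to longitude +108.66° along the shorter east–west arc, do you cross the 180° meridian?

Yes

Naïve |108.66 − -120.37| = 229.03° > 180°, so the shorter arc goes the other way round — across 180°.
Signed shortest Δλ = ((108.66 − -120.37 + 180) mod 360) − 180 = -130.97°.
Going west by 130.97° from -120.37° passes through 180° before reaching +108.66°.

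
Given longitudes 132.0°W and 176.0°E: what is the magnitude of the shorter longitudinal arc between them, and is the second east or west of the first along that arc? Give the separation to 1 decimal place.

52.0° west

Raw difference: 176.0 − -132.0 = 308.0°.
Normalise into (−180°, 180°]: 308.0° − 360° = -52.0°.
Negative ⇒ the second point lies to the west; separation 52.0°.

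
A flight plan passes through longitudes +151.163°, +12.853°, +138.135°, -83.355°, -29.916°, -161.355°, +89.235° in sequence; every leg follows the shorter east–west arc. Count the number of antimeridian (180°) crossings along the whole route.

2

Leg 1: +151.163° → +12.853°, shortest Δλ = -138.31° (west) — does not cross 180°.
Leg 2: +12.853° → +138.135°, shortest Δλ = 125.282° (east) — does not cross 180°.
Leg 3: +138.135° → -83.355°, shortest Δλ = 138.51° (east) — crosses 180°.
Leg 4: -83.355° → -29.916°, shortest Δλ = 53.439° (east) — does not cross 180°.
Leg 5: -29.916° → -161.355°, shortest Δλ = -131.439° (west) — does not cross 180°.
Leg 6: -161.355° → +89.235°, shortest Δλ = -109.41° (west) — crosses 180°.
Total crossings: 2.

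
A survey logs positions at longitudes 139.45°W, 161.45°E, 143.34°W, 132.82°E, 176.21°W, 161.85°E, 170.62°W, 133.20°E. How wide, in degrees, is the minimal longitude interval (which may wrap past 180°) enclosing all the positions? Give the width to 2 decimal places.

Sort the longitudes: -176.21°, -170.62°, -143.34°, -139.45°, +132.82°, +133.20°, +161.45°, +161.85°.
Eastward gaps between consecutive values (wrapping around): 5.59°, 27.28°, 3.89°, 272.27°, 0.38°, 28.25°, 0.40°, 21.94°.
Largest gap = 272.27° ⇒ minimal covering band is its complement: 360° − 272.27° = 87.73°.
Band runs from +132.82° eastward to -139.45°, crossing the antimeridian.

87.73°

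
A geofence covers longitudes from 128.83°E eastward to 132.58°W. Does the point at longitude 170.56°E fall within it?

Band width going east from +128.83° to -132.58°: ((-132.58 − 128.83) mod 360) = 98.59°.
Offset of +170.56° east of the west edge: ((170.56 − 128.83) mod 360) = 41.73°.
41.73° ≤ 98.59° ⇒ inside.

Yes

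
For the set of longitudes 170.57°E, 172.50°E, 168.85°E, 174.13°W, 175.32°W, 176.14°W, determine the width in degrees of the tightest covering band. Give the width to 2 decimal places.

Sort the longitudes: -176.14°, -175.32°, -174.13°, +168.85°, +170.57°, +172.50°.
Eastward gaps between consecutive values (wrapping around): 0.82°, 1.19°, 342.98°, 1.72°, 1.93°, 11.36°.
Largest gap = 342.98° ⇒ minimal covering band is its complement: 360° − 342.98° = 17.02°.
Band runs from +168.85° eastward to -174.13°, crossing the antimeridian.

17.02°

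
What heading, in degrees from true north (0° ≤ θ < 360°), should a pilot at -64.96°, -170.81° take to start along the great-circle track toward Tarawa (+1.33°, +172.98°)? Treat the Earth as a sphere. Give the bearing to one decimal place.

342.4°

Δλ = 172.98 − -170.81 = 343.79°; wrapped into (−180°, 180°]: -16.21°.
θ = atan2( sin Δλ · cos φ₂ , cos φ₁ · sin φ₂ − sin φ₁ · cos φ₂ · cos Δλ )
  = atan2(-0.27908, 0.87958) = -17.604° → normalised to [0°, 360°): 342.396°.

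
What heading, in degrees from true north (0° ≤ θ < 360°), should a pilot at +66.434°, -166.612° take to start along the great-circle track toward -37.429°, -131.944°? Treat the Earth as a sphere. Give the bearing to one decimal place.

151.8°

Δλ = -131.944 − -166.612 = 34.668°.
θ = atan2( sin Δλ · cos φ₂ , cos φ₁ · sin φ₂ − sin φ₁ · cos φ₂ · cos Δλ )
  = atan2(0.45170, -0.84165) = 151.778° → normalised to [0°, 360°): 151.778°.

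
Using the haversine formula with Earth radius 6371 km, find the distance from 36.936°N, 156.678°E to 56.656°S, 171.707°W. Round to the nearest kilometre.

10824 km

Δλ = -171.707 − 156.678 = -328.385°; wrapped into (−180°, 180°]: 31.615°.
Δφ = -56.656 − 36.936 = -93.592°.
a = sin²(Δφ/2) + cos φ₁ · cos φ₂ · sin²(Δλ/2) = 0.563928.
c = 2·atan2(√a, √(1−a)) = 1.69900 rad → d = 6371·c ≈ 10824.35 km.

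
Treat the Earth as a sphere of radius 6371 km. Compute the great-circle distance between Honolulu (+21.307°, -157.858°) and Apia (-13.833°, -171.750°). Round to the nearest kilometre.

4191 km

Δλ = -171.750 − -157.858 = -13.892°.
Δφ = -13.833 − 21.307 = -35.140°.
a = sin²(Δφ/2) + cos φ₁ · cos φ₂ · sin²(Δλ/2) = 0.104356.
c = 2·atan2(√a, √(1−a)) = 0.65788 rad → d = 6371·c ≈ 4191.38 km.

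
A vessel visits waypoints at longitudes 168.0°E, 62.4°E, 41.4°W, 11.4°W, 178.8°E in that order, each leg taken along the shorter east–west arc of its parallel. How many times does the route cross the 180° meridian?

Leg 1: +168.0° → +62.4°, shortest Δλ = -105.6° (west) — does not cross 180°.
Leg 2: +62.4° → -41.4°, shortest Δλ = -103.8° (west) — does not cross 180°.
Leg 3: -41.4° → -11.4°, shortest Δλ = 30.0° (east) — does not cross 180°.
Leg 4: -11.4° → +178.8°, shortest Δλ = -169.8° (west) — crosses 180°.
Total crossings: 1.

1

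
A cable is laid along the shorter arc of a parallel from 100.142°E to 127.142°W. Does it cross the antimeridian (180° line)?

Naïve |-127.142 − 100.142| = 227.284° > 180°, so the shorter arc goes the other way round — across 180°.
Signed shortest Δλ = ((-127.142 − 100.142 + 180) mod 360) − 180 = 132.716°.
Going east by 132.716° from +100.142° passes through 180° before reaching -127.142°.

Yes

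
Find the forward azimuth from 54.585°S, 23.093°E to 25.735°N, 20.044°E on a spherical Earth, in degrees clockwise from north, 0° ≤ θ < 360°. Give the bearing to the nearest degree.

Δλ = 20.044 − 23.093 = -3.049°.
θ = atan2( sin Δλ · cos φ₂ , cos φ₁ · sin φ₂ − sin φ₁ · cos φ₂ · cos Δλ )
  = atan2(-0.04791, 0.98472) = -2.786° → normalised to [0°, 360°): 357.214°.

357°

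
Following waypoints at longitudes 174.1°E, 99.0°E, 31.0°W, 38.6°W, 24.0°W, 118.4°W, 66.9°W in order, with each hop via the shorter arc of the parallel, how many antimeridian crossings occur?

0

Leg 1: +174.1° → +99.0°, shortest Δλ = -75.1° (west) — does not cross 180°.
Leg 2: +99.0° → -31.0°, shortest Δλ = -130.0° (west) — does not cross 180°.
Leg 3: -31.0° → -38.6°, shortest Δλ = -7.6° (west) — does not cross 180°.
Leg 4: -38.6° → -24.0°, shortest Δλ = 14.6° (east) — does not cross 180°.
Leg 5: -24.0° → -118.4°, shortest Δλ = -94.4° (west) — does not cross 180°.
Leg 6: -118.4° → -66.9°, shortest Δλ = 51.5° (east) — does not cross 180°.
Total crossings: 0.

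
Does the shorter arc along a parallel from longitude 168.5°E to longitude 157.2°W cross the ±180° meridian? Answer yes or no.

Naïve |-157.2 − 168.5| = 325.7° > 180°, so the shorter arc goes the other way round — across 180°.
Signed shortest Δλ = ((-157.2 − 168.5 + 180) mod 360) − 180 = 34.3°.
Going east by 34.3° from +168.5° passes through 180° before reaching -157.2°.

Yes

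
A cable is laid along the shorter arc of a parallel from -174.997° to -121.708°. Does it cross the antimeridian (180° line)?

No

Signed shortest Δλ = ((-121.708 − -174.997 + 180) mod 360) − 180 = 53.289°.
Going east by 53.289° from -174.997° reaches -121.708° without touching 180°.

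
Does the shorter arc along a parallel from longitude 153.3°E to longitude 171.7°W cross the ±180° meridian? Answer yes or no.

Naïve |-171.7 − 153.3| = 325.0° > 180°, so the shorter arc goes the other way round — across 180°.
Signed shortest Δλ = ((-171.7 − 153.3 + 180) mod 360) − 180 = 35.0°.
Going east by 35.0° from +153.3° passes through 180° before reaching -171.7°.

Yes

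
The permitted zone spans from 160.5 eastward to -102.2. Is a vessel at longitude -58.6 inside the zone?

No

Band width going east from +160.5° to -102.2°: ((-102.2 − 160.5) mod 360) = 97.3°.
Offset of -58.6° east of the west edge: ((-58.6 − 160.5) mod 360) = 140.9°.
140.9° > 97.3° ⇒ outside.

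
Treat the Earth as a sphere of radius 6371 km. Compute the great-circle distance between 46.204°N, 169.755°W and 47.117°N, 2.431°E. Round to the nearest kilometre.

Δλ = 2.431 − -169.755 = 172.186°.
Δφ = 47.117 − 46.204 = 0.913°.
a = sin²(Δφ/2) + cos φ₁ · cos φ₂ · sin²(Δλ/2) = 0.468848.
c = 2·atan2(√a, √(1−a)) = 1.50845 rad → d = 6371·c ≈ 9610.35 km.

9610 km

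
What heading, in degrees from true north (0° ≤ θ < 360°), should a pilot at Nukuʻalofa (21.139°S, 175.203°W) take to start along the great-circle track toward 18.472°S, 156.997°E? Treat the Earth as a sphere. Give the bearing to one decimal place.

270.9°

Δλ = 156.997 − -175.203 = 332.200°; wrapped into (−180°, 180°]: -27.800°.
θ = atan2( sin Δλ · cos φ₂ , cos φ₁ · sin φ₂ − sin φ₁ · cos φ₂ · cos Δλ )
  = atan2(-0.44236, 0.00705) = -89.087° → normalised to [0°, 360°): 270.913°.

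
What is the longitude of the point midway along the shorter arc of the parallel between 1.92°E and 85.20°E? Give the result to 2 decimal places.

43.56°E

Signed shortest Δλ from +1.92° to +85.20° is +83.28°.
Midpoint longitude = +1.92° + (+83.28°)/2 = +1.92° + 41.64° = +43.56°.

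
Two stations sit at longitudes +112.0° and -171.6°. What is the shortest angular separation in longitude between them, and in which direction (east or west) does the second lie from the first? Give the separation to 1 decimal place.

Raw difference: -171.6 − 112.0 = -283.6°.
Normalise into (−180°, 180°]: -283.6° + 360° = 76.4°.
Positive ⇒ the second point lies to the east; separation 76.4°.

76.4° east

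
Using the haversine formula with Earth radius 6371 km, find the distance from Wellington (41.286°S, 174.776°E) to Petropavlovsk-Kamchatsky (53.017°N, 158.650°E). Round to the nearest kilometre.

10600 km

Δλ = 158.650 − 174.776 = -16.126°.
Δφ = 53.017 − -41.286 = 94.303°.
a = sin²(Δφ/2) + cos φ₁ · cos φ₂ · sin²(Δλ/2) = 0.546409.
c = 2·atan2(√a, √(1−a)) = 1.66375 rad → d = 6371·c ≈ 10599.73 km.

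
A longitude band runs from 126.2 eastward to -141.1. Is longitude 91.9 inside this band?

Band width going east from +126.2° to -141.1°: ((-141.1 − 126.2) mod 360) = 92.7°.
Offset of +91.9° east of the west edge: ((91.9 − 126.2) mod 360) = 325.7°.
325.7° > 92.7° ⇒ outside.

No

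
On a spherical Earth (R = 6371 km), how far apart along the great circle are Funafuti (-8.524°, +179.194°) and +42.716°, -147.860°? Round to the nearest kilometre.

6604 km

Δλ = -147.860 − 179.194 = -327.054°; wrapped into (−180°, 180°]: 32.946°.
Δφ = 42.716 − -8.524 = 51.240°.
a = sin²(Δφ/2) + cos φ₁ · cos φ₂ · sin²(Δλ/2) = 0.245396.
c = 2·atan2(√a, √(1−a)) = 1.03653 rad → d = 6371·c ≈ 6603.74 km.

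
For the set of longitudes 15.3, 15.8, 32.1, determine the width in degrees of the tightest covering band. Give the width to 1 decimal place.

16.8°

Sort the longitudes: +15.3°, +15.8°, +32.1°.
Eastward gaps between consecutive values (wrapping around): 0.5°, 16.3°, 343.2°.
Largest gap = 343.2° ⇒ minimal covering band is its complement: 360° − 343.2° = 16.8°.
Band runs from +15.3° eastward to +32.1°.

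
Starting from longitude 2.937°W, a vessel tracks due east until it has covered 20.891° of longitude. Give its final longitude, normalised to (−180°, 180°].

Start at -2.937°; shift +20.891° → +17.954°.
+17.954° already lies in (−180°, 180°].

17.954°E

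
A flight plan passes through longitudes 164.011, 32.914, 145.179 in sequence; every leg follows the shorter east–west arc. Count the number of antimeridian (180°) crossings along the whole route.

0

Leg 1: +164.011° → +32.914°, shortest Δλ = -131.097° (west) — does not cross 180°.
Leg 2: +32.914° → +145.179°, shortest Δλ = 112.265° (east) — does not cross 180°.
Total crossings: 0.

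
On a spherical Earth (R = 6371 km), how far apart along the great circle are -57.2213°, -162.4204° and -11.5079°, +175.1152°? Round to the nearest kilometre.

5432 km

Δλ = 175.1152 − -162.4204 = 337.5356°; wrapped into (−180°, 180°]: -22.4644°.
Δφ = -11.5079 − -57.2213 = 45.7134°.
a = sin²(Δφ/2) + cos φ₁ · cos φ₂ · sin²(Δλ/2) = 0.171004.
c = 2·atan2(√a, √(1−a)) = 0.85265 rad → d = 6371·c ≈ 5432.22 km.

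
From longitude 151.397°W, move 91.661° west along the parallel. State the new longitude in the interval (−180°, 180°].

116.942°E

Start at -151.397°; shift −91.661° → -243.058°.
-243.058° lies outside (−180°, 180°]; add 360° → +116.942°.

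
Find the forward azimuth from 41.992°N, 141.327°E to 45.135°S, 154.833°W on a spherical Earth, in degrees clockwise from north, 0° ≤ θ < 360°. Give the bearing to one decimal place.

Δλ = -154.833 − 141.327 = -296.160°; wrapped into (−180°, 180°]: 63.840°.
θ = atan2( sin Δλ · cos φ₂ , cos φ₁ · sin φ₂ − sin φ₁ · cos φ₂ · cos Δλ )
  = atan2(0.63318, -0.73486) = 139.251° → normalised to [0°, 360°): 139.251°.

139.3°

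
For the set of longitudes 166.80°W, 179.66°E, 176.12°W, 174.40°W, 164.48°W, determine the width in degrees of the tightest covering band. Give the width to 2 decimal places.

Sort the longitudes: -176.12°, -174.40°, -166.80°, -164.48°, +179.66°.
Eastward gaps between consecutive values (wrapping around): 1.72°, 7.60°, 2.32°, 344.14°, 4.22°.
Largest gap = 344.14° ⇒ minimal covering band is its complement: 360° − 344.14° = 15.86°.
Band runs from +179.66° eastward to -164.48°, crossing the antimeridian.

15.86°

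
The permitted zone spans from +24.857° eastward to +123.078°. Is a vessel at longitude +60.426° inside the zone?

Band width going east from +24.857° to +123.078°: ((123.078 − 24.857) mod 360) = 98.221°.
Offset of +60.426° east of the west edge: ((60.426 − 24.857) mod 360) = 35.569°.
35.569° ≤ 98.221° ⇒ inside.

Yes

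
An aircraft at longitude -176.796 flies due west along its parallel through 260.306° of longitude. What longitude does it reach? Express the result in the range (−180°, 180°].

Start at -176.796°; shift −260.306° → -437.102°.
-437.102° lies outside (−180°, 180°]; add 360° → -77.102°.

-77.102°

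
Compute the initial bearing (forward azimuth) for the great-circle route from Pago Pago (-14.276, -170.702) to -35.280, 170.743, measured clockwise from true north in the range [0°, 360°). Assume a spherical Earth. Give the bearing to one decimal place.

215.2°

Δλ = 170.743 − -170.702 = 341.445°; wrapped into (−180°, 180°]: -18.555°.
θ = atan2( sin Δλ · cos φ₂ , cos φ₁ · sin φ₂ − sin φ₁ · cos φ₂ · cos Δλ )
  = atan2(-0.25977, -0.36890) = -144.847° → normalised to [0°, 360°): 215.153°.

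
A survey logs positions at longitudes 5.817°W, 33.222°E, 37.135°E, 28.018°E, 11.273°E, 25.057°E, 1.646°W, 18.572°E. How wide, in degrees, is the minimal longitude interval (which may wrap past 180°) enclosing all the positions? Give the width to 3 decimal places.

Sort the longitudes: -5.817°, -1.646°, +11.273°, +18.572°, +25.057°, +28.018°, +33.222°, +37.135°.
Eastward gaps between consecutive values (wrapping around): 4.171°, 12.919°, 7.299°, 6.485°, 2.961°, 5.204°, 3.913°, 317.048°.
Largest gap = 317.048° ⇒ minimal covering band is its complement: 360° − 317.048° = 42.952°.
Band runs from -5.817° eastward to +37.135°.

42.952°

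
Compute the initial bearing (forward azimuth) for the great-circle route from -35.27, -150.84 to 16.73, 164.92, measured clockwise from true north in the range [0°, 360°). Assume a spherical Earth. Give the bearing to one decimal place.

313.4°

Δλ = 164.92 − -150.84 = 315.76°; wrapped into (−180°, 180°]: -44.24°.
θ = atan2( sin Δλ · cos φ₂ , cos φ₁ · sin φ₂ − sin φ₁ · cos φ₂ · cos Δλ )
  = atan2(-0.66813, 0.63120) = -46.628° → normalised to [0°, 360°): 313.372°.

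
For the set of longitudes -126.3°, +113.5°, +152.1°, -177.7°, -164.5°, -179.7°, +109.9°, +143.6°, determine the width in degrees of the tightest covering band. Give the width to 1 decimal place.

Sort the longitudes: -179.7°, -177.7°, -164.5°, -126.3°, +109.9°, +113.5°, +143.6°, +152.1°.
Eastward gaps between consecutive values (wrapping around): 2.0°, 13.2°, 38.2°, 236.2°, 3.6°, 30.1°, 8.5°, 28.2°.
Largest gap = 236.2° ⇒ minimal covering band is its complement: 360° − 236.2° = 123.8°.
Band runs from +109.9° eastward to -126.3°, crossing the antimeridian.

123.8°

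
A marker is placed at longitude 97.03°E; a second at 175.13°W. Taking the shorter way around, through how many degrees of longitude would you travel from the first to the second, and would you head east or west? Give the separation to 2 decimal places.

Raw difference: -175.13 − 97.03 = -272.16°.
Normalise into (−180°, 180°]: -272.16° + 360° = 87.84°.
Positive ⇒ the second point lies to the east; separation 87.84°.

87.84° east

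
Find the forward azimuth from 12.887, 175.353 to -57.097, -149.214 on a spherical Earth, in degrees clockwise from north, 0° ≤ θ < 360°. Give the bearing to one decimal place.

161.0°

Δλ = -149.214 − 175.353 = -324.567°; wrapped into (−180°, 180°]: 35.433°.
θ = atan2( sin Δλ · cos φ₂ , cos φ₁ · sin φ₂ − sin φ₁ · cos φ₂ · cos Δλ )
  = atan2(0.31493, -0.91716) = 161.049° → normalised to [0°, 360°): 161.049°.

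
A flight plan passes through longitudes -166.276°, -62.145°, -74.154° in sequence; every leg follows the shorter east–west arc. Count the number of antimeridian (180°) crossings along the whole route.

Leg 1: -166.276° → -62.145°, shortest Δλ = 104.131° (east) — does not cross 180°.
Leg 2: -62.145° → -74.154°, shortest Δλ = -12.009° (west) — does not cross 180°.
Total crossings: 0.

0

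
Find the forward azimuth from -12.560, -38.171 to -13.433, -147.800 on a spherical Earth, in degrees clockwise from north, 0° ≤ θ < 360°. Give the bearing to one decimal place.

Δλ = -147.800 − -38.171 = -109.629°.
θ = atan2( sin Δλ · cos φ₂ , cos φ₁ · sin φ₂ − sin φ₁ · cos φ₂ · cos Δλ )
  = atan2(-0.91612, -0.29780) = -108.008° → normalised to [0°, 360°): 251.992°.

252.0°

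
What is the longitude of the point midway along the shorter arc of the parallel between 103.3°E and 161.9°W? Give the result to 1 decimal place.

Signed shortest Δλ from +103.3° to -161.9° is +94.8°.
Midpoint longitude = +103.3° + (+94.8°)/2 = +103.3° + 47.4° = +150.7°.
(The naïve average (+103.3 + -161.9)/2 = -29.3° is on the wrong side of the globe.)

150.7°E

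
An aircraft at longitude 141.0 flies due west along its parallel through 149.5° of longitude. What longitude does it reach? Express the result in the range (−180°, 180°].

-8.5°

Start at +141.0°; shift −149.5° → -8.5°.
-8.5° already lies in (−180°, 180°].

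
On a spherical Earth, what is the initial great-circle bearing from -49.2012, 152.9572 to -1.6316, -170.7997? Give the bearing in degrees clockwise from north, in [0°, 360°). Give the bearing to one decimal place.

Δλ = -170.7997 − 152.9572 = -323.7569°; wrapped into (−180°, 180°]: 36.2431°.
θ = atan2( sin Δλ · cos φ₂ , cos φ₁ · sin φ₂ − sin φ₁ · cos φ₂ · cos Δλ )
  = atan2(0.59097, 0.59169) = 44.965° → normalised to [0°, 360°): 44.965°.

45.0°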